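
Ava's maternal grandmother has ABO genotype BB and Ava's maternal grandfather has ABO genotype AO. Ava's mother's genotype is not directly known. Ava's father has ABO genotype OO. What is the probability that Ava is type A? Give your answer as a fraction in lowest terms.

1/4

Ava's mother's ABO genotype from BB × AO: 1/2 AB, 1/2 BO.
Crossing each possibility with the father OO and summing P(type A): 1/2·1/2 + 1/2·0 = 1/4.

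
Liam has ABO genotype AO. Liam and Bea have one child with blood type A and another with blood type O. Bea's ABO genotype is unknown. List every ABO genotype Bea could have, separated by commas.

For each candidate genotype of Bea, check whether crossing it with AO can produce every observed child phenotype.
  AA → possible child types {A} ✗
  AB → possible child types {A, B, AB} ✗
  AO → possible child types {O, A} ✓
  BB → possible child types {B, AB} ✗
  BO → possible child types {O, A, B, AB} ✓
  OO → possible child types {O, A} ✓

AO, BO, OO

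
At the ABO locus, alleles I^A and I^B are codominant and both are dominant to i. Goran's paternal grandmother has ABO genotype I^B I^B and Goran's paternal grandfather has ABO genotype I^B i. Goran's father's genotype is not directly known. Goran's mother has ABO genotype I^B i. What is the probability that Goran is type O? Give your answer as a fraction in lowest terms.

1/8

Goran's father's ABO genotype from I^B I^B × I^B i: 1/2 I^B I^B, 1/2 I^B i.
Crossing each possibility with the mother I^B i and summing P(type O): 1/2·0 + 1/2·1/4 = 1/8.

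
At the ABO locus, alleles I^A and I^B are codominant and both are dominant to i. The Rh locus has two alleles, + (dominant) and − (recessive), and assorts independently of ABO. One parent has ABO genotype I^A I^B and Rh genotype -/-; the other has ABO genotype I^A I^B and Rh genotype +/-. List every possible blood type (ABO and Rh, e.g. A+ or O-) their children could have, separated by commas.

A+, A-, B+, B-, AB+, AB-

Gametes from I^A I^B × I^A I^B give offspring ABO genotypes I^A I^A, I^A I^B, I^B I^B, i.e. phenotypes A, B, AB.
Rh cross -/- × +/- → phenotypes Rh+, Rh-.
Combining independently: A+, A-, B+, B-, AB+, AB-.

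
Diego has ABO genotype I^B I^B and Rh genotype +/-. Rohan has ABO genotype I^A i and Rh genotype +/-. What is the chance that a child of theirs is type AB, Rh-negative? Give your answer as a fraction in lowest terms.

1/8

ABO cross I^B I^B × I^A i → offspring phenotypes: 1/2 B, 1/2 AB.
Rh cross +/- × +/- → 3/4 Rh+, 1/4 Rh-.
Independent loci: P(type AB, Rh-negative) = 1/2 × 1/4 = 1/8.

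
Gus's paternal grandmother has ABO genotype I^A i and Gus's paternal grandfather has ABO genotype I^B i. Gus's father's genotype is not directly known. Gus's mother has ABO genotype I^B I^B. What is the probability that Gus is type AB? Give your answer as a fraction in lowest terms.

1/4

Gus's father's ABO genotype from I^A i × I^B i: 1/4 I^A I^B, 1/4 I^A i, 1/4 I^B i, 1/4 i i.
Crossing each possibility with the mother I^B I^B and summing P(type AB): 1/4·1/2 + 1/4·1/2 + 1/4·0 + 1/4·0 = 1/4.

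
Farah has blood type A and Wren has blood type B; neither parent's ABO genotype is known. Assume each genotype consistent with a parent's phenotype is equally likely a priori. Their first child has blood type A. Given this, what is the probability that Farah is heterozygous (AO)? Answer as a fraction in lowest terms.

Possible genotypes: Farah ∈ {AA, AO}; Wren ∈ {BB, BO}.
Weight each parental genotype pair by prior × P(type-A child):
  AA × BO: posterior weight 2/3.
  AO × BO: posterior weight 1/3.
Sum the posterior weight over pairs where Farah is AO: 1/3.

1/3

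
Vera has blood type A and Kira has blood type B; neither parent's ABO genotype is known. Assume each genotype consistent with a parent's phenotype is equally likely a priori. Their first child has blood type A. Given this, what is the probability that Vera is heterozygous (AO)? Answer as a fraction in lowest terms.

1/3

Possible genotypes: Vera ∈ {AA, AO}; Kira ∈ {BB, BO}.
Weight each parental genotype pair by prior × P(type-A child):
  AA × BO: posterior weight 2/3.
  AO × BO: posterior weight 1/3.
Sum the posterior weight over pairs where Vera is AO: 1/3.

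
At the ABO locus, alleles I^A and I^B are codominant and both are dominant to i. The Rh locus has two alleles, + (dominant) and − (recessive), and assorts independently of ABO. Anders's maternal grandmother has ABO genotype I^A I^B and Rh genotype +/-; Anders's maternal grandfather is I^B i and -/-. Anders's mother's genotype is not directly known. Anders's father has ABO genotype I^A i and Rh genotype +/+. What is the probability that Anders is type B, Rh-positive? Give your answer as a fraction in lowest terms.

Anders's mother's ABO genotype from I^A I^B × I^B i: 1/4 I^A I^B, 1/4 I^A i, 1/4 I^B I^B, 1/4 I^B i.
Crossing each possibility with the father I^A i and summing P(type B): 1/4·1/4 + 1/4·0 + 1/4·1/2 + 1/4·1/4 = 1/4.
Similarly for Rh via the mother's Rh distribution: P(Rh+) = 1.
Independent loci: 1/4 × 1 = 1/4.

1/4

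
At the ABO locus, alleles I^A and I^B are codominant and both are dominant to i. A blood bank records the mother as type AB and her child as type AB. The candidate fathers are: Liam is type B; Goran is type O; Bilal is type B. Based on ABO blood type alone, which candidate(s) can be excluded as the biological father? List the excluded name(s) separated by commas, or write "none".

A candidate is excluded only if no genotype consistent with his phenotype could produce a type AB child with a type AB mother.
Goran (type O): no genotype consistent with that phenotype can produce a type-AB child with a type-AB mother.

Goran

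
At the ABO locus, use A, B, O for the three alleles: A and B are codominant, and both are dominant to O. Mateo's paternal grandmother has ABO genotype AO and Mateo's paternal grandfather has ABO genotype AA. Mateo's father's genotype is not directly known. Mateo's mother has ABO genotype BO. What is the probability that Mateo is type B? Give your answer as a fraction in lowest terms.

1/8

Mateo's father's ABO genotype from AO × AA: 1/2 AA, 1/2 AO.
Crossing each possibility with the mother BO and summing P(type B): 1/2·0 + 1/2·1/4 = 1/8.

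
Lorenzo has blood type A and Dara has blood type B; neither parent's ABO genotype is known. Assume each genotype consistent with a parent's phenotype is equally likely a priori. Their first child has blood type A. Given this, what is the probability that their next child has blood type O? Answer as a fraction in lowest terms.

1/12

Possible genotypes: Lorenzo ∈ {AA, AO}; Dara ∈ {BB, BO}.
Weight each parental genotype pair by prior × P(type-A child):
  AA × BO: posterior weight 2/3; P(next child type O) = 0.
  AO × BO: posterior weight 1/3; P(next child type O) = 1/4.
Weighted sum = 1/12.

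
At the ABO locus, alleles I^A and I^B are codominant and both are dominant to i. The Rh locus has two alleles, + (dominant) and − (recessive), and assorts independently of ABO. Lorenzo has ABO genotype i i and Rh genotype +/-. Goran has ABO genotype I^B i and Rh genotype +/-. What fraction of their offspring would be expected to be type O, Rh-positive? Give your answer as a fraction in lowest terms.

ABO cross i i × I^B i → offspring phenotypes: 1/2 O, 1/2 B.
Rh cross +/- × +/- → 3/4 Rh+, 1/4 Rh-.
Independent loci: P(type O, Rh-positive) = 1/2 × 3/4 = 3/8.

3/8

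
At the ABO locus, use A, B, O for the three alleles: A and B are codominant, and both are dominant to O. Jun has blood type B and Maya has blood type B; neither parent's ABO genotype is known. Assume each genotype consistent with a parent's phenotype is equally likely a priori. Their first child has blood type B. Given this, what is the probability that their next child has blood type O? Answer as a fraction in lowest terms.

1/20

Possible genotypes: Jun ∈ {BB, BO}; Maya ∈ {BB, BO}.
Weight each parental genotype pair by prior × P(type-B child):
  BB × BB: posterior weight 4/15; P(next child type O) = 0.
  BB × BO: posterior weight 4/15; P(next child type O) = 0.
  BO × BB: posterior weight 4/15; P(next child type O) = 0.
  BO × BO: posterior weight 1/5; P(next child type O) = 1/4.
Weighted sum = 1/20.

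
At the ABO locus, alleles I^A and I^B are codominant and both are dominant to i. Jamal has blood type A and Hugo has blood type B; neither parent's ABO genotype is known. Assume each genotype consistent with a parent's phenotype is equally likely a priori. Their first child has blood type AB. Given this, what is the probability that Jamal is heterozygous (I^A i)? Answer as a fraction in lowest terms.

Possible genotypes: Jamal ∈ {I^A I^A, I^A i}; Hugo ∈ {I^B I^B, I^B i}.
Weight each parental genotype pair by prior × P(type-AB child):
  I^A I^A × I^B I^B: posterior weight 4/9.
  I^A I^A × I^B i: posterior weight 2/9.
  I^A i × I^B I^B: posterior weight 2/9.
  I^A i × I^B i: posterior weight 1/9.
Sum the posterior weight over pairs where Jamal is I^A i: 1/3.

1/3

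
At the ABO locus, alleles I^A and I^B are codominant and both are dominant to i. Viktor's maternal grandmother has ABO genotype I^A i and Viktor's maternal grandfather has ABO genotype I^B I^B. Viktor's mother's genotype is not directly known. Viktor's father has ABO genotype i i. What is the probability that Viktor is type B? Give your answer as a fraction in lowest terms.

1/2

Viktor's mother's ABO genotype from I^A i × I^B I^B: 1/2 I^A I^B, 1/2 I^B i.
Crossing each possibility with the father i i and summing P(type B): 1/2·1/2 + 1/2·1/2 = 1/2.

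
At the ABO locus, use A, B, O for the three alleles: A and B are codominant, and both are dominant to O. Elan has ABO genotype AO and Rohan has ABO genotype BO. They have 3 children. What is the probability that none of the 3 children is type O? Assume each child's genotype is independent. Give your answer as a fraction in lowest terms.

ABO cross AO × BO → 1/4 O, 1/4 A, 1/4 B, 1/4 AB.
So P(type O) = 1/4 per child.
P(not type O) = 3/4 for one child; (3/4)^3 = 27/64.

27/64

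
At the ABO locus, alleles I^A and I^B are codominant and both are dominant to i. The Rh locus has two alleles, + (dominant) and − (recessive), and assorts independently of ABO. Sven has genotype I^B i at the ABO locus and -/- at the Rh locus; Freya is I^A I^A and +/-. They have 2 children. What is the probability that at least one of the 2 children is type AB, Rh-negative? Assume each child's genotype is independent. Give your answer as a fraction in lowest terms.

ABO cross I^B i × I^A I^A → 1/2 A, 1/2 AB.
Rh cross -/- × +/- → 1/2 Rh+, 1/2 Rh-; so P(type AB, Rh-negative) = 1/2 × 1/2 = 1/4 per child.
P(none) = (3/4)^2 = 9/16; P(at least one) = 1 − 9/16 = 7/16.

7/16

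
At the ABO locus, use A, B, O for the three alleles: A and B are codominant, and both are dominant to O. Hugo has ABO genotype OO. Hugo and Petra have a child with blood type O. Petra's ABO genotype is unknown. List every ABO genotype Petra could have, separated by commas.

For each candidate genotype of Petra, check whether crossing it with OO can produce every observed child phenotype.
  AA → possible child types {A} ✗
  AB → possible child types {A, B} ✗
  AO → possible child types {O, A} ✓
  BB → possible child types {B} ✗
  BO → possible child types {O, B} ✓
  OO → possible child types {O} ✓

AO, BO, OO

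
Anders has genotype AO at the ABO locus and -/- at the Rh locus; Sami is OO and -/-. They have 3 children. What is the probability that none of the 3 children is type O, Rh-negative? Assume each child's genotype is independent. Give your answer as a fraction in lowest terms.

1/8

ABO cross AO × OO → 1/2 O, 1/2 A.
Rh cross -/- × -/- → 1 Rh-; so P(type O, Rh-negative) = 1/2 × 1 = 1/2 per child.
P(not type O, Rh-negative) = 1/2 for one child; (1/2)^3 = 1/8.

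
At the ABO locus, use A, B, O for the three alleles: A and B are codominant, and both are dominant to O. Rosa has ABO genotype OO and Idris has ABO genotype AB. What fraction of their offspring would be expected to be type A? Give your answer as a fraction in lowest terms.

1/2

ABO cross OO × AB → offspring phenotypes: 1/2 A, 1/2 B.
So P(type A) = 1/2.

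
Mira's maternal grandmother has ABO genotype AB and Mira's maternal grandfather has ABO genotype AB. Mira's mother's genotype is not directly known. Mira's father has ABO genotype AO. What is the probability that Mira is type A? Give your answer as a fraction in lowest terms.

Mira's mother's ABO genotype from AB × AB: 1/4 AA, 1/2 AB, 1/4 BB.
Crossing each possibility with the father AO and summing P(type A): 1/4·1 + 1/2·1/2 + 1/4·0 = 1/2.

1/2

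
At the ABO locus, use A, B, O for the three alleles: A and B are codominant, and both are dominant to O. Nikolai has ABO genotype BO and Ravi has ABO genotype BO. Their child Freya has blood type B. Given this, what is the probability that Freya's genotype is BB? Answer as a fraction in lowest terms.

Cross BO × BO → 1/4 BB, 1/2 BO, 1/4 OO.
Type-B genotypes among offspring: BB (1/4), BO (1/2); total 3/4.
P(BB | type B) = (1/4) / (3/4) = 1/3.

1/3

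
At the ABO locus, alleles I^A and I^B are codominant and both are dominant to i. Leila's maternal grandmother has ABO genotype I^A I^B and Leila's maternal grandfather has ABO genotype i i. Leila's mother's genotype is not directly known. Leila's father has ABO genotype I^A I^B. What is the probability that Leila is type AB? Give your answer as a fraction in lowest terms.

Leila's mother's ABO genotype from I^A I^B × i i: 1/2 I^A i, 1/2 I^B i.
Crossing each possibility with the father I^A I^B and summing P(type AB): 1/2·1/4 + 1/2·1/4 = 1/4.

1/4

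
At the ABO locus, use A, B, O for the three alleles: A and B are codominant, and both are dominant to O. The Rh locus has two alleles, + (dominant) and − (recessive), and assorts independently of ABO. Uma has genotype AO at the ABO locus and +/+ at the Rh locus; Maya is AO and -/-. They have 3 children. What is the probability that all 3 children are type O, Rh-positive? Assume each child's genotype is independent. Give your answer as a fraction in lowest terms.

1/64

ABO cross AO × AO → 1/4 O, 3/4 A.
Rh cross +/+ × -/- → 1 Rh+; so P(type O, Rh-positive) = 1/4 × 1 = 1/4 per child.
All 3 independent: (1/4)^3 = 1/64.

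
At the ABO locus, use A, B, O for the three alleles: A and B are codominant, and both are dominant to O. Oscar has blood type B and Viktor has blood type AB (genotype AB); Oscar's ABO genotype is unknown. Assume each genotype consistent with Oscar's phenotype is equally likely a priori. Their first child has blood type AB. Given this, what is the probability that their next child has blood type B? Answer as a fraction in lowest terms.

1/2

Possible genotypes: Oscar ∈ {BB, BO}; Viktor ∈ {AB}.
Weight each parental genotype pair by prior × P(type-AB child):
  BB × AB: posterior weight 2/3; P(next child type B) = 1/2.
  BO × AB: posterior weight 1/3; P(next child type B) = 1/2.
Weighted sum = 1/2.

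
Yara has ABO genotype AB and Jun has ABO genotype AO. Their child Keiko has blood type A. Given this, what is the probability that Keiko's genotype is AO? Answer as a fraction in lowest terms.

1/2

Cross AB × AO → 1/4 AA, 1/4 AB, 1/4 AO, 1/4 BO.
Type-A genotypes among offspring: AA (1/4), AO (1/4); total 1/2.
P(AO | type A) = (1/4) / (1/2) = 1/2.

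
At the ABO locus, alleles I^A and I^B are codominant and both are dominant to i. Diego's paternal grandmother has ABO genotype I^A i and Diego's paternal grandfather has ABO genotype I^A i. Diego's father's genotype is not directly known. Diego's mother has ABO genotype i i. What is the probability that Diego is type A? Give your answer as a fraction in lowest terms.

1/2

Diego's father's ABO genotype from I^A i × I^A i: 1/4 I^A I^A, 1/2 I^A i, 1/4 i i.
Crossing each possibility with the mother i i and summing P(type A): 1/4·1 + 1/2·1/2 + 1/4·0 = 1/2.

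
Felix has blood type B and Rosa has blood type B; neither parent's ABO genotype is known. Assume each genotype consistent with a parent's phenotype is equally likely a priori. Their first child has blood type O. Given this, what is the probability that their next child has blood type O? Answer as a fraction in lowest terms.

1/4

Possible genotypes: Felix ∈ {BB, BO}; Rosa ∈ {BB, BO}.
Weight each parental genotype pair by prior × P(type-O child):
  BO × BO: posterior weight 1; P(next child type O) = 1/4.
Weighted sum = 1/4.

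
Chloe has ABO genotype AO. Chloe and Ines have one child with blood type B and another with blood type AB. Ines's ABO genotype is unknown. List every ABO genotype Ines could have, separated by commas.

AB, BB, BO

For each candidate genotype of Ines, check whether crossing it with AO can produce every observed child phenotype.
  AA → possible child types {A} ✗
  AB → possible child types {A, B, AB} ✓
  AO → possible child types {O, A} ✗
  BB → possible child types {B, AB} ✓
  BO → possible child types {O, A, B, AB} ✓
  OO → possible child types {O, A} ✗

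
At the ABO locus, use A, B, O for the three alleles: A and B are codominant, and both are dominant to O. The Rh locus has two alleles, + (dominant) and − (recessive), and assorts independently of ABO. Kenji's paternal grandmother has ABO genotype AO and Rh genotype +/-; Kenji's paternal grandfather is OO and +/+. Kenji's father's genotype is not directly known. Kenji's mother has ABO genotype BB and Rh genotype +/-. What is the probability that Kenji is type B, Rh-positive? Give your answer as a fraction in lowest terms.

21/32

Kenji's father's ABO genotype from AO × OO: 1/2 AO, 1/2 OO.
Crossing each possibility with the mother BB and summing P(type B): 1/2·1/2 + 1/2·1 = 3/4.
Similarly for Rh via the father's Rh distribution: P(Rh+) = 7/8.
Independent loci: 3/4 × 7/8 = 21/32.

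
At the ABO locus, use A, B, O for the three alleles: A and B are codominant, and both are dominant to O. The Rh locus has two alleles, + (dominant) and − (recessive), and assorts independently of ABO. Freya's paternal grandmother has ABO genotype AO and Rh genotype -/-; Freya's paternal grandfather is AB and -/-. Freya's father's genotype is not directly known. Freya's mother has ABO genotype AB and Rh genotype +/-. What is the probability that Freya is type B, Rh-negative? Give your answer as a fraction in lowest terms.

Freya's father's ABO genotype from AO × AB: 1/4 AA, 1/4 AB, 1/4 AO, 1/4 BO.
Crossing each possibility with the mother AB and summing P(type B): 1/4·0 + 1/4·1/4 + 1/4·1/4 + 1/4·1/2 = 1/4.
Similarly for Rh via the father's Rh distribution: P(Rh-) = 1/2.
Independent loci: 1/4 × 1/2 = 1/8.

1/8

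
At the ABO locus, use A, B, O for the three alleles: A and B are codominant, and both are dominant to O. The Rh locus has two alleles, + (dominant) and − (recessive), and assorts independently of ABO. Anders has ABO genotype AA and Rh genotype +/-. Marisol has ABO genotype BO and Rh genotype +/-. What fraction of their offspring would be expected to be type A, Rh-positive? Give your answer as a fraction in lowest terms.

3/8

ABO cross AA × BO → offspring phenotypes: 1/2 A, 1/2 AB.
Rh cross +/- × +/- → 3/4 Rh+, 1/4 Rh-.
Independent loci: P(type A, Rh-positive) = 1/2 × 3/4 = 3/8.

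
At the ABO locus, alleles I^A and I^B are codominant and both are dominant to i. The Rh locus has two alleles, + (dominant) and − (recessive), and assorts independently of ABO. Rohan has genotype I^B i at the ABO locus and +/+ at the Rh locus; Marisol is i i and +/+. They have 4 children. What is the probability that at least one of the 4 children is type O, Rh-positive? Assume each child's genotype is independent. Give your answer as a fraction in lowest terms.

15/16

ABO cross I^B i × i i → 1/2 O, 1/2 B.
Rh cross +/+ × +/+ → 1 Rh+; so P(type O, Rh-positive) = 1/2 × 1 = 1/2 per child.
P(none) = (1/2)^4 = 1/16; P(at least one) = 1 − 1/16 = 15/16.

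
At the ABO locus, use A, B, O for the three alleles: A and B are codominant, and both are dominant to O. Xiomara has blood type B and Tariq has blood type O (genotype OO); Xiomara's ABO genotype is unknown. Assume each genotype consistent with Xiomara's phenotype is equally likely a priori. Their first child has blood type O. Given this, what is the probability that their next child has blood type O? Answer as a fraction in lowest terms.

1/2

Possible genotypes: Xiomara ∈ {BB, BO}; Tariq ∈ {OO}.
Weight each parental genotype pair by prior × P(type-O child):
  BO × OO: posterior weight 1; P(next child type O) = 1/2.
Weighted sum = 1/2.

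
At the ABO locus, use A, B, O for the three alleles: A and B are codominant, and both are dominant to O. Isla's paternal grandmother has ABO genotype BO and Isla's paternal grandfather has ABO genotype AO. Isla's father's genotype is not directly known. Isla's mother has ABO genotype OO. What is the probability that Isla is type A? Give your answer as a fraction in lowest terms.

Isla's father's ABO genotype from BO × AO: 1/4 AB, 1/4 AO, 1/4 BO, 1/4 OO.
Crossing each possibility with the mother OO and summing P(type A): 1/4·1/2 + 1/4·1/2 + 1/4·0 + 1/4·0 = 1/4.

1/4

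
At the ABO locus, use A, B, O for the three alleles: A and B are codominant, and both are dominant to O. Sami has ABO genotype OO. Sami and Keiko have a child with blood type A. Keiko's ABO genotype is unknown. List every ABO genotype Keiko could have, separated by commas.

AA, AB, AO

For each candidate genotype of Keiko, check whether crossing it with OO can produce every observed child phenotype.
  AA → possible child types {A} ✓
  AB → possible child types {A, B} ✓
  AO → possible child types {O, A} ✓
  BB → possible child types {B} ✗
  BO → possible child types {O, B} ✗
  OO → possible child types {O} ✗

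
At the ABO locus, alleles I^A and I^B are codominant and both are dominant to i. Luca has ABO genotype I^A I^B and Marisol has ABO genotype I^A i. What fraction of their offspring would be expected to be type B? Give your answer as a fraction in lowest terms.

1/4

ABO cross I^A I^B × I^A i → offspring phenotypes: 1/2 A, 1/4 B, 1/4 AB.
So P(type B) = 1/4.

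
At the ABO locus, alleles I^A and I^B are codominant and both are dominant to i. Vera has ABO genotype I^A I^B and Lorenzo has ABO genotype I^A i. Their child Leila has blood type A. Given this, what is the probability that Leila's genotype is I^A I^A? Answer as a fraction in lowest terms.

1/2

Cross I^A I^B × I^A i → 1/4 I^A I^A, 1/4 I^A I^B, 1/4 I^A i, 1/4 I^B i.
Type-A genotypes among offspring: I^A I^A (1/4), I^A i (1/4); total 1/2.
P(I^A I^A | type A) = (1/4) / (1/2) = 1/2.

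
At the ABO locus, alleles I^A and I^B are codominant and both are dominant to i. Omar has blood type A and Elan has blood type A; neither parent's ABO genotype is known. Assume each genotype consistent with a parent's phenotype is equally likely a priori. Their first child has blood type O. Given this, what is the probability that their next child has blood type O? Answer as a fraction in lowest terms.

Possible genotypes: Omar ∈ {I^A I^A, I^A i}; Elan ∈ {I^A I^A, I^A i}.
Weight each parental genotype pair by prior × P(type-O child):
  I^A i × I^A i: posterior weight 1; P(next child type O) = 1/4.
Weighted sum = 1/4.

1/4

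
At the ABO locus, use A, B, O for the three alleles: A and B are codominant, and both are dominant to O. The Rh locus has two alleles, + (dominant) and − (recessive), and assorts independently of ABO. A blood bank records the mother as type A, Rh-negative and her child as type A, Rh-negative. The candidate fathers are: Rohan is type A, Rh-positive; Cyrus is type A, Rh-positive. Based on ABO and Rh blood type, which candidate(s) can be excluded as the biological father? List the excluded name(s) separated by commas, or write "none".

none

A candidate is excluded only if no genotype consistent with his phenotype could produce a type A, Rh-negative child with a type A, Rh-negative mother.
Every candidate has at least one consistent genotype combination, so none can be excluded.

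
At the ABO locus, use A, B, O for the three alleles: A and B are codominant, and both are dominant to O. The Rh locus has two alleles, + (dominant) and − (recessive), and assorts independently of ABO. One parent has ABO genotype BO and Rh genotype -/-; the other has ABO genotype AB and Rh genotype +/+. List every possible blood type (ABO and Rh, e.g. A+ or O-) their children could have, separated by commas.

A+, B+, AB+

Gametes from BO × AB give offspring ABO genotypes AB, AO, BB, BO, i.e. phenotypes A, B, AB.
Rh cross -/- × +/+ → phenotypes Rh+.
Combining independently: A+, B+, AB+.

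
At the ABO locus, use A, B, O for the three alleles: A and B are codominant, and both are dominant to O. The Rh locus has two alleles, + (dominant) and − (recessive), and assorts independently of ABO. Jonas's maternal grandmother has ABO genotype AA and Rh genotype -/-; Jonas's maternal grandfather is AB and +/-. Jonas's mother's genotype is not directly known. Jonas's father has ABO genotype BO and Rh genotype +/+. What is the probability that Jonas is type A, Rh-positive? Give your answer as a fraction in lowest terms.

Jonas's mother's ABO genotype from AA × AB: 1/2 AA, 1/2 AB.
Crossing each possibility with the father BO and summing P(type A): 1/2·1/2 + 1/2·1/4 = 3/8.
Similarly for Rh via the mother's Rh distribution: P(Rh+) = 1.
Independent loci: 3/8 × 1 = 3/8.

3/8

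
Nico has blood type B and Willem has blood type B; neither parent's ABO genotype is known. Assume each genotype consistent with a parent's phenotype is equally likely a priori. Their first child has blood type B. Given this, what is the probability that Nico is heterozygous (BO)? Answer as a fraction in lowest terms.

Possible genotypes: Nico ∈ {BB, BO}; Willem ∈ {BB, BO}.
Weight each parental genotype pair by prior × P(type-B child):
  BB × BB: posterior weight 4/15.
  BB × BO: posterior weight 4/15.
  BO × BB: posterior weight 4/15.
  BO × BO: posterior weight 1/5.
Sum the posterior weight over pairs where Nico is BO: 7/15.

7/15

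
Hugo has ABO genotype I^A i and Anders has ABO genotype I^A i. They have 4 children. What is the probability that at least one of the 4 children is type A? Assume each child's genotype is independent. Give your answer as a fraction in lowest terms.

ABO cross I^A i × I^A i → 1/4 O, 3/4 A.
So P(type A) = 3/4 per child.
P(none) = (1/4)^4 = 1/256; P(at least one) = 1 − 1/256 = 255/256.

255/256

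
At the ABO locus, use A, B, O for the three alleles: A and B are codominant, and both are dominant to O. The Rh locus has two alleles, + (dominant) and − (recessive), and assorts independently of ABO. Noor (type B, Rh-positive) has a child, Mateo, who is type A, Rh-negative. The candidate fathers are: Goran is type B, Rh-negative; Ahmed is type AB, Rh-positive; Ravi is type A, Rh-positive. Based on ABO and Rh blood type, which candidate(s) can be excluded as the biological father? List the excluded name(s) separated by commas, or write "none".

A candidate is excluded only if no genotype consistent with his phenotype could produce a type A, Rh-negative child with a type B, Rh-positive mother.
Goran (type B, Rh-): no genotype consistent with that phenotype can produce a type-A Rh- child with a type-B mother.

Goran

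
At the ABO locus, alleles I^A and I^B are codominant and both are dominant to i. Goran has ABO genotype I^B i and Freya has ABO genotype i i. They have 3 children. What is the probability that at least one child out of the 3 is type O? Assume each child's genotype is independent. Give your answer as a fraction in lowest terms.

7/8

ABO cross I^B i × i i → 1/2 O, 1/2 B.
So P(type O) = 1/2 per child.
P(none) = (1/2)^3 = 1/8; P(at least one) = 1 − 1/8 = 7/8.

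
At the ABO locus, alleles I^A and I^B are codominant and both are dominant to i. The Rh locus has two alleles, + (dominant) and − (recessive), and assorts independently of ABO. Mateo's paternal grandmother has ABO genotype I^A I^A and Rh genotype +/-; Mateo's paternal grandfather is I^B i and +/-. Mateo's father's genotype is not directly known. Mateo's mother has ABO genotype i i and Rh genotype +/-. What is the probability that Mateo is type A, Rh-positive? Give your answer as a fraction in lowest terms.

Mateo's father's ABO genotype from I^A I^A × I^B i: 1/2 I^A I^B, 1/2 I^A i.
Crossing each possibility with the mother i i and summing P(type A): 1/2·1/2 + 1/2·1/2 = 1/2.
Similarly for Rh via the father's Rh distribution: P(Rh+) = 3/4.
Independent loci: 1/2 × 3/4 = 3/8.

3/8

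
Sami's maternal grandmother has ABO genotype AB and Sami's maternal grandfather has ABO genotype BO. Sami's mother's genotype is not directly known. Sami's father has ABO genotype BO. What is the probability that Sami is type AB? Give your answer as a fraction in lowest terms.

1/8

Sami's mother's ABO genotype from AB × BO: 1/4 AB, 1/4 AO, 1/4 BB, 1/4 BO.
Crossing each possibility with the father BO and summing P(type AB): 1/4·1/4 + 1/4·1/4 + 1/4·0 + 1/4·0 = 1/8.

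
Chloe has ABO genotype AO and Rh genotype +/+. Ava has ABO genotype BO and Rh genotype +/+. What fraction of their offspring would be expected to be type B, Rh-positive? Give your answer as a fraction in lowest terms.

1/4

ABO cross AO × BO → offspring phenotypes: 1/4 O, 1/4 A, 1/4 B, 1/4 AB.
Rh cross +/+ × +/+ → 1 Rh+.
Independent loci: P(type B, Rh-positive) = 1/4 × 1 = 1/4.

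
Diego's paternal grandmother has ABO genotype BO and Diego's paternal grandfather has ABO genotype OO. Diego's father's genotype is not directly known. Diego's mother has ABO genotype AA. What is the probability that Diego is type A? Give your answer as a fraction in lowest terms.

Diego's father's ABO genotype from BO × OO: 1/2 BO, 1/2 OO.
Crossing each possibility with the mother AA and summing P(type A): 1/2·1/2 + 1/2·1 = 3/4.

3/4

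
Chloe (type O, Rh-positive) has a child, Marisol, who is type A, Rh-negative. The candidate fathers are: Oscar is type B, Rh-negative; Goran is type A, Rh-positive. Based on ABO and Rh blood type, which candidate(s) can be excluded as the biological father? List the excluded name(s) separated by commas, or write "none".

A candidate is excluded only if no genotype consistent with his phenotype could produce a type A, Rh-negative child with a type O, Rh-positive mother.
Oscar (type B, Rh-): no genotype consistent with that phenotype can produce a type-A Rh- child with a type-O mother.

Oscar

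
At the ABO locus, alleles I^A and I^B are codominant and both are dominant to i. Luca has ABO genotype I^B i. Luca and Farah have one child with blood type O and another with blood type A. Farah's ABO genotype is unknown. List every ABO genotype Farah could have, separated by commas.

For each candidate genotype of Farah, check whether crossing it with I^B i can produce every observed child phenotype.
  I^A I^A → possible child types {A, AB} ✗
  I^A I^B → possible child types {A, B, AB} ✗
  I^A i → possible child types {O, A, B, AB} ✓
  I^B I^B → possible child types {B} ✗
  I^B i → possible child types {O, B} ✗
  i i → possible child types {O, B} ✗

I^A i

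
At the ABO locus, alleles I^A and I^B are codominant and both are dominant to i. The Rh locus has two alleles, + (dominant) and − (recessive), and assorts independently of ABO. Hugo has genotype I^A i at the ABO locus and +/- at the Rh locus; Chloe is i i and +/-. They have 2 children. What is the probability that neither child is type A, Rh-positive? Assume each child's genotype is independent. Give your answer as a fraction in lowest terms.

ABO cross I^A i × i i → 1/2 O, 1/2 A.
Rh cross +/- × +/- → 3/4 Rh+, 1/4 Rh-; so P(type A, Rh-positive) = 1/2 × 3/4 = 3/8 per child.
P(not type A, Rh-positive) = 5/8 for one child; (5/8)^2 = 25/64.

25/64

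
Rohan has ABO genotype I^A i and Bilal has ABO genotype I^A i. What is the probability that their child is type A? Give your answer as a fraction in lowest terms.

ABO cross I^A i × I^A i → offspring phenotypes: 1/4 O, 3/4 A.
So P(type A) = 3/4.

3/4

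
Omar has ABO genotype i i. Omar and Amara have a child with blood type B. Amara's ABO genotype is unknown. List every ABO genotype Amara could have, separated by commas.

For each candidate genotype of Amara, check whether crossing it with i i can produce every observed child phenotype.
  I^A I^A → possible child types {A} ✗
  I^A I^B → possible child types {A, B} ✓
  I^A i → possible child types {O, A} ✗
  I^B I^B → possible child types {B} ✓
  I^B i → possible child types {O, B} ✓
  i i → possible child types {O} ✗

I^A I^B, I^B I^B, I^B i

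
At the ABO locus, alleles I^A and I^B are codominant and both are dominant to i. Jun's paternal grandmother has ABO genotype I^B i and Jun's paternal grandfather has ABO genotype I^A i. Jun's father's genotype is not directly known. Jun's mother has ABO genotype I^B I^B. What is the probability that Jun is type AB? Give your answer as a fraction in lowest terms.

1/4

Jun's father's ABO genotype from I^B i × I^A i: 1/4 I^A I^B, 1/4 I^A i, 1/4 I^B i, 1/4 i i.
Crossing each possibility with the mother I^B I^B and summing P(type AB): 1/4·1/2 + 1/4·1/2 + 1/4·0 + 1/4·0 = 1/4.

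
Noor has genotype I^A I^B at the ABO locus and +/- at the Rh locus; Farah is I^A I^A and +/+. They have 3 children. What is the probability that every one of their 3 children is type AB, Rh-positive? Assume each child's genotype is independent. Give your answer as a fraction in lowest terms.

1/8

ABO cross I^A I^B × I^A I^A → 1/2 A, 1/2 AB.
Rh cross +/- × +/+ → 1 Rh+; so P(type AB, Rh-positive) = 1/2 × 1 = 1/2 per child.
All 3 independent: (1/2)^3 = 1/8.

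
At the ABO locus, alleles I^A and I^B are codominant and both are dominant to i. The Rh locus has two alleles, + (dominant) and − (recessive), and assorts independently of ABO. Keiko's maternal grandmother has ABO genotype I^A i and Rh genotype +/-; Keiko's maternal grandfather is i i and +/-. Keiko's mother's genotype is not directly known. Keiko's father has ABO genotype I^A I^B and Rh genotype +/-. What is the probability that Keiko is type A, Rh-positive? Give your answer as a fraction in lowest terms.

3/8

Keiko's mother's ABO genotype from I^A i × i i: 1/2 I^A i, 1/2 i i.
Crossing each possibility with the father I^A I^B and summing P(type A): 1/2·1/2 + 1/2·1/2 = 1/2.
Similarly for Rh via the mother's Rh distribution: P(Rh+) = 3/4.
Independent loci: 1/2 × 3/4 = 3/8.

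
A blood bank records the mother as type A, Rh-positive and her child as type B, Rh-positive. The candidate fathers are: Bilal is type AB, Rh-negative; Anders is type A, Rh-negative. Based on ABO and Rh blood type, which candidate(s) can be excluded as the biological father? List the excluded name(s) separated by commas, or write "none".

A candidate is excluded only if no genotype consistent with his phenotype could produce a type B, Rh-positive child with a type A, Rh-positive mother.
Anders (type A, Rh-): no genotype consistent with that phenotype can produce a type-B Rh+ child with a type-A mother.

Anders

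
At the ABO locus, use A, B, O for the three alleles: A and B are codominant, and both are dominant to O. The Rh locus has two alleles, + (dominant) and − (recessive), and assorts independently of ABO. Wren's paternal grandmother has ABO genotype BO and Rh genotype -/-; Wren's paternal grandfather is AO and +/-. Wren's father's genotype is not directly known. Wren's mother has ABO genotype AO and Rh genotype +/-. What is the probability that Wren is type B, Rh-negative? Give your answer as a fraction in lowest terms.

Wren's father's ABO genotype from BO × AO: 1/4 AB, 1/4 AO, 1/4 BO, 1/4 OO.
Crossing each possibility with the mother AO and summing P(type B): 1/4·1/4 + 1/4·0 + 1/4·1/4 + 1/4·0 = 1/8.
Similarly for Rh via the father's Rh distribution: P(Rh-) = 3/8.
Independent loci: 1/8 × 3/8 = 3/64.

3/64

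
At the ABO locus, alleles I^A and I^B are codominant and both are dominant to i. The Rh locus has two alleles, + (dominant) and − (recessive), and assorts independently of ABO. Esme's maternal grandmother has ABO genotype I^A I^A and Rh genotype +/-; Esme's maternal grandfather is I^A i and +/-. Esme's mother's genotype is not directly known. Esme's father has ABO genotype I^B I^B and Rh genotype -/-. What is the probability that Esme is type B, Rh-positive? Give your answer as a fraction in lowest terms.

1/8

Esme's mother's ABO genotype from I^A I^A × I^A i: 1/2 I^A I^A, 1/2 I^A i.
Crossing each possibility with the father I^B I^B and summing P(type B): 1/2·0 + 1/2·1/2 = 1/4.
Similarly for Rh via the mother's Rh distribution: P(Rh+) = 1/2.
Independent loci: 1/4 × 1/2 = 1/8.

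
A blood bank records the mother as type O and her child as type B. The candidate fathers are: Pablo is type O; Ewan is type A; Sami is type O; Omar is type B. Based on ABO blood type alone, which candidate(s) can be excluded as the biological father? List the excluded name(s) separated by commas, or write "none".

A candidate is excluded only if no genotype consistent with his phenotype could produce a type B child with a type O mother.
Pablo (type O): no genotype consistent with that phenotype can produce a type-B child with a type-O mother.
Ewan (type A): no genotype consistent with that phenotype can produce a type-B child with a type-O mother.
Sami (type O): no genotype consistent with that phenotype can produce a type-B child with a type-O mother.

Pablo, Ewan, Sami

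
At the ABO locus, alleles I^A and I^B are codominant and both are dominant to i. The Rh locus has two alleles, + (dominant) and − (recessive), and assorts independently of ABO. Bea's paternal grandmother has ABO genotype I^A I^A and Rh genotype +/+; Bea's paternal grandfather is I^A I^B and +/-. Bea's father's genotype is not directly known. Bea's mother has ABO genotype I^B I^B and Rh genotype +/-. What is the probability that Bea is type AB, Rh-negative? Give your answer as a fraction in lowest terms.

3/32

Bea's father's ABO genotype from I^A I^A × I^A I^B: 1/2 I^A I^A, 1/2 I^A I^B.
Crossing each possibility with the mother I^B I^B and summing P(type AB): 1/2·1 + 1/2·1/2 = 3/4.
Similarly for Rh via the father's Rh distribution: P(Rh-) = 1/8.
Independent loci: 3/4 × 1/8 = 3/32.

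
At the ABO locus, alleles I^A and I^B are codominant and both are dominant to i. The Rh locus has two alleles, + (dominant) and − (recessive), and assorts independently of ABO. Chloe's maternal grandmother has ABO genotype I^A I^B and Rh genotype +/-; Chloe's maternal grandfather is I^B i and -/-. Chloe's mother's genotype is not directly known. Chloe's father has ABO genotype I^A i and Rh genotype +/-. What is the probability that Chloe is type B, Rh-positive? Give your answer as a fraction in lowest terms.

Chloe's mother's ABO genotype from I^A I^B × I^B i: 1/4 I^A I^B, 1/4 I^A i, 1/4 I^B I^B, 1/4 I^B i.
Crossing each possibility with the father I^A i and summing P(type B): 1/4·1/4 + 1/4·0 + 1/4·1/2 + 1/4·1/4 = 1/4.
Similarly for Rh via the mother's Rh distribution: P(Rh+) = 5/8.
Independent loci: 1/4 × 5/8 = 5/32.

5/32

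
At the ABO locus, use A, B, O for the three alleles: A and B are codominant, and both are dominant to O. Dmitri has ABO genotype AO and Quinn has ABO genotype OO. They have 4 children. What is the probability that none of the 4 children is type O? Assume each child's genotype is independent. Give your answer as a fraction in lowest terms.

1/16

ABO cross AO × OO → 1/2 O, 1/2 A.
So P(type O) = 1/2 per child.
P(not type O) = 1/2 for one child; (1/2)^4 = 1/16.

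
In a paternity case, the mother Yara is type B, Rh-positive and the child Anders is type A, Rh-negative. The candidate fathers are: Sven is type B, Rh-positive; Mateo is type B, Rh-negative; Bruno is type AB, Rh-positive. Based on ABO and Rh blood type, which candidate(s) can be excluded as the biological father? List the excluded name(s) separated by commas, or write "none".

Sven, Mateo

A candidate is excluded only if no genotype consistent with his phenotype could produce a type A, Rh-negative child with a type B, Rh-positive mother.
Sven (type B, Rh+): no genotype consistent with that phenotype can produce a type-A Rh- child with a type-B mother.
Mateo (type B, Rh-): no genotype consistent with that phenotype can produce a type-A Rh- child with a type-B mother.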